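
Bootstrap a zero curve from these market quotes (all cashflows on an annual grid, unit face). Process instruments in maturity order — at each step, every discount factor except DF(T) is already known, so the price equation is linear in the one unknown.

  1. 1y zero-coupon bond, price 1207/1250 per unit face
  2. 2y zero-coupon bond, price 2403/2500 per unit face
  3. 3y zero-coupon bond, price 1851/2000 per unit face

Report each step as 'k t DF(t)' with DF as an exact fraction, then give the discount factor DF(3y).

step 1 [1y] zero: DF = P = 1207/1250 ≈ 0.965600
step 2 [2y] zero: DF = P = 2403/2500 ≈ 0.961200
step 3 [3y] zero: DF = P = 1851/2000 ≈ 0.925500

1 1 1207/1250
2 2 2403/2500
3 3 1851/2000
DF(3y) = 1851/2000 ≈ 0.925500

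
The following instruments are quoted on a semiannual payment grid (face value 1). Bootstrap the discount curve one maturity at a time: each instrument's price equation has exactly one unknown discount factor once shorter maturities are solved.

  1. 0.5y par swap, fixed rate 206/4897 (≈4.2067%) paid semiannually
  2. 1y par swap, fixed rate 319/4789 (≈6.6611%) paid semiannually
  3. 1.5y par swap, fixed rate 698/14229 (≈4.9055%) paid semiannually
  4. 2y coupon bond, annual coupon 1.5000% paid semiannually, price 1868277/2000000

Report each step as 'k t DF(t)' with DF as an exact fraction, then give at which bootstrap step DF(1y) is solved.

1 1/2 4897/5000
2 1 4681/5000
3 3/2 4651/5000
4 2 453/500
DF(1y) is solved at step 2

step 1 [0.5y] swap r/2=103/4897: DF=(1 − 103/4897·(0))/(1+103/4897) = 4897/5000 ≈ 0.979400
step 2 [1y] swap r/2=319/9578: DF=(1 − 319/9578·(0.979400))/(1+319/9578) = 4681/5000 ≈ 0.936200
step 3 [1.5y] swap r/2=349/14229: DF=(1 − 349/14229·(0.979400+0.936200))/(1+349/14229) = 4651/5000 ≈ 0.930200
step 4 [2y] bond c/2=3/400: DF=(1868277/2000000 − 3/400·(0.979400+0.936200+0.930200))/(1+3/400) = 453/500 ≈ 0.906000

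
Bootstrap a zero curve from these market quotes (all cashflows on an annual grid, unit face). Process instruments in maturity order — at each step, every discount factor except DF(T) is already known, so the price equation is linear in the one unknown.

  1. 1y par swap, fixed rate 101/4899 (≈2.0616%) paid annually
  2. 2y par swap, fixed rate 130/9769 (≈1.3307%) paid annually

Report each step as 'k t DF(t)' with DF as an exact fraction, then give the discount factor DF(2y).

step 1 [1y] swap r/1=101/4899: DF=(1 − 101/4899·(0))/(1+101/4899) = 4899/5000 ≈ 0.979800
step 2 [2y] swap r/1=130/9769: DF=(1 − 130/9769·(0.979800))/(1+130/9769) = 487/500 ≈ 0.974000

1 1 4899/5000
2 2 487/500
DF(2y) = 487/500 ≈ 0.974000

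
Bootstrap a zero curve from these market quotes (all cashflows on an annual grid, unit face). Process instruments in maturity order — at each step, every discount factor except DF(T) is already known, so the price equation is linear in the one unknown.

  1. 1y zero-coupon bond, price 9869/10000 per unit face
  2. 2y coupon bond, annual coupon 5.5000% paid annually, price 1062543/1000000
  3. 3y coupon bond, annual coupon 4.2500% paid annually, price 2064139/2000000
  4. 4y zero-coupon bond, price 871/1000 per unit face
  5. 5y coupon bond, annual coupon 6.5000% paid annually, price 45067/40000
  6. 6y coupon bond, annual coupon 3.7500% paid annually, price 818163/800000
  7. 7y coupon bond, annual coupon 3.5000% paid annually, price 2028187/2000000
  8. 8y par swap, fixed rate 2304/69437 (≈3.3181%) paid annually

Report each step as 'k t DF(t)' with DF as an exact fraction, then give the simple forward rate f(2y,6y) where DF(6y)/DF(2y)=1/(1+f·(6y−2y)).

1 1 9869/10000
2 2 9557/10000
3 3 2277/2500
4 4 871/1000
5 5 4153/5000
6 6 8211/10000
7 7 399/500
8 8 481/625
f(2y,6y) = ((9557/10000)/(8211/10000) − 1)/(4) = 673/16422 ≈ 4.0982%

step 1 [1y] zero: DF = P = 9869/10000 ≈ 0.986900
step 2 [2y] bond c/1=11/200: DF=(1062543/1000000 − 11/200·(0.986900))/(1+11/200) = 9557/10000 ≈ 0.955700
step 3 [3y] bond c/1=17/400: DF=(2064139/2000000 − 17/400·(0.986900+0.955700))/(1+17/400) = 2277/2500 ≈ 0.910800
step 4 [4y] zero: DF = P = 871/1000 ≈ 0.871000
step 5 [5y] bond c/1=13/200: DF=(45067/40000 − 13/200·(0.986900+0.955700+0.910800+0.871000))/(1+13/200) = 4153/5000 ≈ 0.830600
step 6 [6y] bond c/1=3/80: DF=(818163/800000 − 3/80·(0.986900+0.955700+0.910800+0.871000+0.830600))/(1+3/80) = 8211/10000 ≈ 0.821100
step 7 [7y] bond c/1=7/200: DF=(2028187/2000000 − 7/200·(0.986900+0.955700+0.910800+0.871000+0.830600+0.821100))/(1+7/200) = 399/500 ≈ 0.798000
step 8 [8y] swap r/1=2304/69437: DF=(1 − 2304/69437·(0.986900+0.955700+0.910800+0.871000+0.830600+0.821100+0.798000))/(1+2304/69437) = 481/625 ≈ 0.769600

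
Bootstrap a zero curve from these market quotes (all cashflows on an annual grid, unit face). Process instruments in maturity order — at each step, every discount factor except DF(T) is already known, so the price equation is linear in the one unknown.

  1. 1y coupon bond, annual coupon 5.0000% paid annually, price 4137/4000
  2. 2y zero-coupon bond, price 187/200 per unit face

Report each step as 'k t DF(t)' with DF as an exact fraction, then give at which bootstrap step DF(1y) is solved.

step 1 [1y] bond c/1=1/20: DF=(4137/4000 − 1/20·(0))/(1+1/20) = 197/200 ≈ 0.985000
step 2 [2y] zero: DF = P = 187/200 ≈ 0.935000

1 1 197/200
2 2 187/200
DF(1y) is solved at step 1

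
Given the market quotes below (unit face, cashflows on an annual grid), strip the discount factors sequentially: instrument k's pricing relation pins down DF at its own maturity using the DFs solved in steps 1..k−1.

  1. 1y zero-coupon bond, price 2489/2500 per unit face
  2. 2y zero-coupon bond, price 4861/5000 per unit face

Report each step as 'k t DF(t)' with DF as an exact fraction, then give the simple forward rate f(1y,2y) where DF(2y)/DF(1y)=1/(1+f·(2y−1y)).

1 1 2489/2500
2 2 4861/5000
f(1y,2y) = ((2489/2500)/(4861/5000) − 1)/(1) = 117/4861 ≈ 2.4069%

step 1 [1y] zero: DF = P = 2489/2500 ≈ 0.995600
step 2 [2y] zero: DF = P = 4861/5000 ≈ 0.972200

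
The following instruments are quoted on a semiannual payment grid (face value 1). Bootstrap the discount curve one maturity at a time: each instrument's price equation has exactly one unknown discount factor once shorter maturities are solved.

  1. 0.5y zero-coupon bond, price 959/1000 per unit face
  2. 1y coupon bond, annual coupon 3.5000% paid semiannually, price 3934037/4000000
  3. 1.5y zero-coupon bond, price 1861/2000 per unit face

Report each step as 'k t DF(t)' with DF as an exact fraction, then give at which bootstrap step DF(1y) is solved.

step 1 [0.5y] zero: DF = P = 959/1000 ≈ 0.959000
step 2 [1y] bond c/2=7/400: DF=(3934037/4000000 − 7/400·(0.959000))/(1+7/400) = 9501/10000 ≈ 0.950100
step 3 [1.5y] zero: DF = P = 1861/2000 ≈ 0.930500

1 1/2 959/1000
2 1 9501/10000
3 3/2 1861/2000
DF(1y) is solved at step 2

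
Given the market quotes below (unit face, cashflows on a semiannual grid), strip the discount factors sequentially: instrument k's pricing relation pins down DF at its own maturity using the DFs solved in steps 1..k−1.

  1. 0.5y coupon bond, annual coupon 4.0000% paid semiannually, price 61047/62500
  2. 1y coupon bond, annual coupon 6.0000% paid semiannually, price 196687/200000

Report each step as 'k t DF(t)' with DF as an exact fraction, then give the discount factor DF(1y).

step 1 [0.5y] bond c/2=1/50: DF=(61047/62500 − 1/50·(0))/(1+1/50) = 1197/1250 ≈ 0.957600
step 2 [1y] bond c/2=3/100: DF=(196687/200000 − 3/100·(0.957600))/(1+3/100) = 9269/10000 ≈ 0.926900

1 1/2 1197/1250
2 1 9269/10000
DF(1y) = 9269/10000 ≈ 0.926900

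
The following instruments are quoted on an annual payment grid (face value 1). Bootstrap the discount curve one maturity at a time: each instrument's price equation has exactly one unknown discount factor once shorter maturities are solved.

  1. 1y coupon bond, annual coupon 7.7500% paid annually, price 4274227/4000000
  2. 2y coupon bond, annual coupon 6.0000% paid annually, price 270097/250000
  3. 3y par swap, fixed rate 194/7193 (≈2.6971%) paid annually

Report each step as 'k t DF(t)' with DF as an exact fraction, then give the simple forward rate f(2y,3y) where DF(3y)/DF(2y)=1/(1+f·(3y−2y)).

step 1 [1y] bond c/1=31/400: DF=(4274227/4000000 − 31/400·(0))/(1+31/400) = 9917/10000 ≈ 0.991700
step 2 [2y] bond c/1=3/50: DF=(270097/250000 − 3/50·(0.991700))/(1+3/50) = 9631/10000 ≈ 0.963100
step 3 [3y] swap r/1=194/7193: DF=(1 − 194/7193·(0.991700+0.963100))/(1+194/7193) = 1153/1250 ≈ 0.922400

1 1 9917/10000
2 2 9631/10000
3 3 1153/1250
f(2y,3y) = ((9631/10000)/(1153/1250) − 1)/(1) = 407/9224 ≈ 4.4124%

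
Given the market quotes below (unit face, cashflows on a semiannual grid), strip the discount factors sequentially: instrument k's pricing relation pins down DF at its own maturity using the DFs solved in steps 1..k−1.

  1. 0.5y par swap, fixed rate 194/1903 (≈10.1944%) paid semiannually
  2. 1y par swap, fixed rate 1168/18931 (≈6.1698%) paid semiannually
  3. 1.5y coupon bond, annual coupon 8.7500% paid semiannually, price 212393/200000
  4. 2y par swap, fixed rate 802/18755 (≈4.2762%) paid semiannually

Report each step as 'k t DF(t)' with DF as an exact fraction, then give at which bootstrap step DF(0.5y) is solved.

step 1 [0.5y] swap r/2=97/1903: DF=(1 − 97/1903·(0))/(1+97/1903) = 1903/2000 ≈ 0.951500
step 2 [1y] swap r/2=584/18931: DF=(1 − 584/18931·(0.951500))/(1+584/18931) = 1177/1250 ≈ 0.941600
step 3 [1.5y] bond c/2=7/160: DF=(212393/200000 − 7/160·(0.951500+0.941600))/(1+7/160) = 9381/10000 ≈ 0.938100
step 4 [2y] swap r/2=401/18755: DF=(1 − 401/18755·(0.951500+0.941600+0.938100))/(1+401/18755) = 4599/5000 ≈ 0.919800

1 1/2 1903/2000
2 1 1177/1250
3 3/2 9381/10000
4 2 4599/5000
DF(0.5y) is solved at step 1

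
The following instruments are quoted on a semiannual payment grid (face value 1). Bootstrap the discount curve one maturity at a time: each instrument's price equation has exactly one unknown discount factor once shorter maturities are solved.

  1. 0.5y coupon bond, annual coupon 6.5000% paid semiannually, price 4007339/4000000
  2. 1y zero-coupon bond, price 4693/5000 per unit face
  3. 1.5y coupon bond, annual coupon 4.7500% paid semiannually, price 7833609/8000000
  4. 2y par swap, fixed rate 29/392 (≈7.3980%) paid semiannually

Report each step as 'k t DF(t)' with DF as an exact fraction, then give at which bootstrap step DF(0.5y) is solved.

1 1/2 9703/10000
2 1 4693/5000
3 3/2 4561/5000
4 2 8637/10000
DF(0.5y) is solved at step 1

step 1 [0.5y] bond c/2=13/400: DF=(4007339/4000000 − 13/400·(0))/(1+13/400) = 9703/10000 ≈ 0.970300
step 2 [1y] zero: DF = P = 4693/5000 ≈ 0.938600
step 3 [1.5y] bond c/2=19/800: DF=(7833609/8000000 − 19/800·(0.970300+0.938600))/(1+19/800) = 4561/5000 ≈ 0.912200
step 4 [2y] swap r/2=29/784: DF=(1 − 29/784·(0.970300+0.938600+0.912200))/(1+29/784) = 8637/10000 ≈ 0.863700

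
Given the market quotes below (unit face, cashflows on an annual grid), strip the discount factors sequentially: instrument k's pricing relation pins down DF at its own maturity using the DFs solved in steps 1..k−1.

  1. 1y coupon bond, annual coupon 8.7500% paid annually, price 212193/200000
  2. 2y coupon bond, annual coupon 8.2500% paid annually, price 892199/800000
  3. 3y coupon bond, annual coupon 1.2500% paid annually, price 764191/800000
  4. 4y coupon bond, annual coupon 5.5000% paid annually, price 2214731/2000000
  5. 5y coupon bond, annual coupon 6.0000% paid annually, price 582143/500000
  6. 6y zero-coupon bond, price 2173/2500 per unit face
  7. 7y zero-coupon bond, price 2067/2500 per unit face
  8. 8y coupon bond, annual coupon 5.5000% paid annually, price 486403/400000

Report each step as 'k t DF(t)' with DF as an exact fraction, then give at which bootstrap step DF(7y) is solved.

step 1 [1y] bond c/1=7/80: DF=(212193/200000 − 7/80·(0))/(1+7/80) = 2439/2500 ≈ 0.975600
step 2 [2y] bond c/1=33/400: DF=(892199/800000 − 33/400·(0.975600))/(1+33/400) = 9559/10000 ≈ 0.955900
step 3 [3y] bond c/1=1/80: DF=(764191/800000 − 1/80·(0.975600+0.955900))/(1+1/80) = 2299/2500 ≈ 0.919600
step 4 [4y] bond c/1=11/200: DF=(2214731/2000000 − 11/200·(0.975600+0.955900+0.919600))/(1+11/200) = 901/1000 ≈ 0.901000
step 5 [5y] bond c/1=3/50: DF=(582143/500000 − 3/50·(0.975600+0.955900+0.919600+0.901000))/(1+3/50) = 443/500 ≈ 0.886000
step 6 [6y] zero: DF = P = 2173/2500 ≈ 0.869200
step 7 [7y] zero: DF = P = 2067/2500 ≈ 0.826800
step 8 [8y] bond c/1=11/200: DF=(486403/400000 − 11/200·(0.975600+0.955900+0.919600+0.901000+0.886000+0.869200+0.826800))/(1+11/200) = 514/625 ≈ 0.822400

1 1 2439/2500
2 2 9559/10000
3 3 2299/2500
4 4 901/1000
5 5 443/500
6 6 2173/2500
7 7 2067/2500
8 8 514/625
DF(7y) is solved at step 7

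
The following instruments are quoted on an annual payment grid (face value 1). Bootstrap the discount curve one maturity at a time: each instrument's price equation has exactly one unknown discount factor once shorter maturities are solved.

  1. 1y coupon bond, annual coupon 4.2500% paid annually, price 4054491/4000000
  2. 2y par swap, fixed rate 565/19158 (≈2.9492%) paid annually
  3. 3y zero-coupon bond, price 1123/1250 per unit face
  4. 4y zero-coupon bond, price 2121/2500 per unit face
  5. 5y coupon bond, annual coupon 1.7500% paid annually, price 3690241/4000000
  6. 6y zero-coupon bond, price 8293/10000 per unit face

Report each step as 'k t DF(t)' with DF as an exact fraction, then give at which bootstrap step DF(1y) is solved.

1 1 9723/10000
2 2 1887/2000
3 3 1123/1250
4 4 2121/2500
5 5 8437/10000
6 6 8293/10000
DF(1y) is solved at step 1

step 1 [1y] bond c/1=17/400: DF=(4054491/4000000 − 17/400·(0))/(1+17/400) = 9723/10000 ≈ 0.972300
step 2 [2y] swap r/1=565/19158: DF=(1 − 565/19158·(0.972300))/(1+565/19158) = 1887/2000 ≈ 0.943500
step 3 [3y] zero: DF = P = 1123/1250 ≈ 0.898400
step 4 [4y] zero: DF = P = 2121/2500 ≈ 0.848400
step 5 [5y] bond c/1=7/400: DF=(3690241/4000000 − 7/400·(0.972300+0.943500+0.898400+0.848400))/(1+7/400) = 8437/10000 ≈ 0.843700
step 6 [6y] zero: DF = P = 8293/10000 ≈ 0.829300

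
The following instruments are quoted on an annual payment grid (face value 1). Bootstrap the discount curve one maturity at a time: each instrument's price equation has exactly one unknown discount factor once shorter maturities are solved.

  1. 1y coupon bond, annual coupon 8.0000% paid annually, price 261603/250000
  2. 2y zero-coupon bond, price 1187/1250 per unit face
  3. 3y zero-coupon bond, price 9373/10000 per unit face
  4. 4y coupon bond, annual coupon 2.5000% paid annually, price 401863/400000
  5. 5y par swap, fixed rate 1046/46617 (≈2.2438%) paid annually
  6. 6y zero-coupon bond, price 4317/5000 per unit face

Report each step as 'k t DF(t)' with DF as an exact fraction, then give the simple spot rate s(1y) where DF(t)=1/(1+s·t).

1 1 9689/10000
2 2 1187/1250
3 3 9373/10000
4 4 1821/2000
5 5 4477/5000
6 6 4317/5000
s(1y) = (1/(9689/10000) − 1)/(1) = 311/9689 ≈ 3.2098%

step 1 [1y] bond c/1=2/25: DF=(261603/250000 − 2/25·(0))/(1+2/25) = 9689/10000 ≈ 0.968900
step 2 [2y] zero: DF = P = 1187/1250 ≈ 0.949600
step 3 [3y] zero: DF = P = 9373/10000 ≈ 0.937300
step 4 [4y] bond c/1=1/40: DF=(401863/400000 − 1/40·(0.968900+0.949600+0.937300))/(1+1/40) = 1821/2000 ≈ 0.910500
step 5 [5y] swap r/1=1046/46617: DF=(1 − 1046/46617·(0.968900+0.949600+0.937300+0.910500))/(1+1046/46617) = 4477/5000 ≈ 0.895400
step 6 [6y] zero: DF = P = 4317/5000 ≈ 0.863400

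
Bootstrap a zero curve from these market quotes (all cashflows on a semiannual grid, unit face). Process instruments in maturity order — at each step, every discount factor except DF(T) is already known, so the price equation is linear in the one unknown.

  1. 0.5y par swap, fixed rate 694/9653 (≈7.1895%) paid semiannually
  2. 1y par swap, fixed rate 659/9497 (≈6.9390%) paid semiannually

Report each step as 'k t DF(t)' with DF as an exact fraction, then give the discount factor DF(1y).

step 1 [0.5y] swap r/2=347/9653: DF=(1 − 347/9653·(0))/(1+347/9653) = 9653/10000 ≈ 0.965300
step 2 [1y] swap r/2=659/18994: DF=(1 − 659/18994·(0.965300))/(1+659/18994) = 9341/10000 ≈ 0.934100

1 1/2 9653/10000
2 1 9341/10000
DF(1y) = 9341/10000 ≈ 0.934100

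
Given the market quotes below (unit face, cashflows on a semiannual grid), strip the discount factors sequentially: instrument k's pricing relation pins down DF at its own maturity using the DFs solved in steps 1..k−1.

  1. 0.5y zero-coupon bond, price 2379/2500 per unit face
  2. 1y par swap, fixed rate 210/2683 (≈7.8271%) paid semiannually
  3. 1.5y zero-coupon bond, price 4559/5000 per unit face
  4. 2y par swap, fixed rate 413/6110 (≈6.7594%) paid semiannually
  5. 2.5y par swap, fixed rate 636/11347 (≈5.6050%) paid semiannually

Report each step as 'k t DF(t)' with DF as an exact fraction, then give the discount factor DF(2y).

step 1 [0.5y] zero: DF = P = 2379/2500 ≈ 0.951600
step 2 [1y] swap r/2=105/2683: DF=(1 − 105/2683·(0.951600))/(1+105/2683) = 1853/2000 ≈ 0.926500
step 3 [1.5y] zero: DF = P = 4559/5000 ≈ 0.911800
step 4 [2y] swap r/2=413/12220: DF=(1 − 413/12220·(0.951600+0.926500+0.911800))/(1+413/12220) = 8761/10000 ≈ 0.876100
step 5 [2.5y] swap r/2=318/11347: DF=(1 − 318/11347·(0.951600+0.926500+0.911800+0.876100))/(1+318/11347) = 1091/1250 ≈ 0.872800

1 1/2 2379/2500
2 1 1853/2000
3 3/2 4559/5000
4 2 8761/10000
5 5/2 1091/1250
DF(2y) = 8761/10000 ≈ 0.876100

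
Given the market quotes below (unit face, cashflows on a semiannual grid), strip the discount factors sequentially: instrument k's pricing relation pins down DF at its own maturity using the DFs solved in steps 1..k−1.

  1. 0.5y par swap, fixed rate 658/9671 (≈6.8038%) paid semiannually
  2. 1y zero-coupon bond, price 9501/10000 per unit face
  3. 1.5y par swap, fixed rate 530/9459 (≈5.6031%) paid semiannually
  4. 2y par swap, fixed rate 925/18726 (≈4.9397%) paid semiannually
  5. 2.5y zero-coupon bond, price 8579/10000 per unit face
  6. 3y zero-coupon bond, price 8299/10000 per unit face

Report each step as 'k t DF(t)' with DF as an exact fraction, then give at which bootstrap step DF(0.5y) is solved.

1 1/2 9671/10000
2 1 9501/10000
3 3/2 1841/2000
4 2 363/400
5 5/2 8579/10000
6 3 8299/10000
DF(0.5y) is solved at step 1

step 1 [0.5y] swap r/2=329/9671: DF=(1 − 329/9671·(0))/(1+329/9671) = 9671/10000 ≈ 0.967100
step 2 [1y] zero: DF = P = 9501/10000 ≈ 0.950100
step 3 [1.5y] swap r/2=265/9459: DF=(1 − 265/9459·(0.967100+0.950100))/(1+265/9459) = 1841/2000 ≈ 0.920500
step 4 [2y] swap r/2=925/37452: DF=(1 − 925/37452·(0.967100+0.950100+0.920500))/(1+925/37452) = 363/400 ≈ 0.907500
step 5 [2.5y] zero: DF = P = 8579/10000 ≈ 0.857900
step 6 [3y] zero: DF = P = 8299/10000 ≈ 0.829900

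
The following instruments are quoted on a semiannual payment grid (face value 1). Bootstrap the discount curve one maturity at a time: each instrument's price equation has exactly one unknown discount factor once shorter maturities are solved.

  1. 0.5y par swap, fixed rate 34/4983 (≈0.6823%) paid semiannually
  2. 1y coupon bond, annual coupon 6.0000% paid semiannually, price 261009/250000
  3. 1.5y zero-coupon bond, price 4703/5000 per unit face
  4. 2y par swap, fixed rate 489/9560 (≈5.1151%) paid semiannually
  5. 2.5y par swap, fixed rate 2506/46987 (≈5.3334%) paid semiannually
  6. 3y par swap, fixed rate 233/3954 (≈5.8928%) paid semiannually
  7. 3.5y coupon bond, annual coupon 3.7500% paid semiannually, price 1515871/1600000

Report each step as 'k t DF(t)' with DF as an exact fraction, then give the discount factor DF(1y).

1 1/2 4983/5000
2 1 4923/5000
3 3/2 4703/5000
4 2 4511/5000
5 5/2 8747/10000
6 3 8369/10000
7 7/2 8281/10000
DF(1y) = 4923/5000 ≈ 0.984600

step 1 [0.5y] swap r/2=17/4983: DF=(1 − 17/4983·(0))/(1+17/4983) = 4983/5000 ≈ 0.996600
step 2 [1y] bond c/2=3/100: DF=(261009/250000 − 3/100·(0.996600))/(1+3/100) = 4923/5000 ≈ 0.984600
step 3 [1.5y] zero: DF = P = 4703/5000 ≈ 0.940600
step 4 [2y] swap r/2=489/19120: DF=(1 − 489/19120·(0.996600+0.984600+0.940600))/(1+489/19120) = 4511/5000 ≈ 0.902200
step 5 [2.5y] swap r/2=1253/46987: DF=(1 − 1253/46987·(0.996600+0.984600+0.940600+0.902200))/(1+1253/46987) = 8747/10000 ≈ 0.874700
step 6 [3y] swap r/2=233/7908: DF=(1 − 233/7908·(0.996600+0.984600+0.940600+0.902200+0.874700))/(1+233/7908) = 8369/10000 ≈ 0.836900
step 7 [3.5y] bond c/2=3/160: DF=(1515871/1600000 − 3/160·(0.996600+0.984600+0.940600+0.902200+0.874700+0.836900))/(1+3/160) = 8281/10000 ≈ 0.828100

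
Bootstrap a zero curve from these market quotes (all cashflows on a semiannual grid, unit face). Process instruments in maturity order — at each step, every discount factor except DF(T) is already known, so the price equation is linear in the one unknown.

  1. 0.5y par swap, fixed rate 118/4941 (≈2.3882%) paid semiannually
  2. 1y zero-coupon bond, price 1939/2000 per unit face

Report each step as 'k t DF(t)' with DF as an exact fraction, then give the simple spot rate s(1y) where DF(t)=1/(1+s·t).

step 1 [0.5y] swap r/2=59/4941: DF=(1 − 59/4941·(0))/(1+59/4941) = 4941/5000 ≈ 0.988200
step 2 [1y] zero: DF = P = 1939/2000 ≈ 0.969500

1 1/2 4941/5000
2 1 1939/2000
s(1y) = (1/(1939/2000) − 1)/(1) = 61/1939 ≈ 3.1460%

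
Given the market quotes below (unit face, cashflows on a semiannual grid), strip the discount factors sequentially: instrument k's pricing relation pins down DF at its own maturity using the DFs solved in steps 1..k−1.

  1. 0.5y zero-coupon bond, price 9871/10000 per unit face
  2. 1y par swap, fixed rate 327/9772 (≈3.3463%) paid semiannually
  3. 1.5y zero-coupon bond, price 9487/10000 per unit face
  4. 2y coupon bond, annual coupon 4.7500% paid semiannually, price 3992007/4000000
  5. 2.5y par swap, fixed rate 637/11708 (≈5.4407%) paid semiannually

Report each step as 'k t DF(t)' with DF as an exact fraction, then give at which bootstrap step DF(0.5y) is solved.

step 1 [0.5y] zero: DF = P = 9871/10000 ≈ 0.987100
step 2 [1y] swap r/2=327/19544: DF=(1 − 327/19544·(0.987100))/(1+327/19544) = 9673/10000 ≈ 0.967300
step 3 [1.5y] zero: DF = P = 9487/10000 ≈ 0.948700
step 4 [2y] bond c/2=19/800: DF=(3992007/4000000 − 19/800·(0.987100+0.967300+0.948700))/(1+19/800) = 363/400 ≈ 0.907500
step 5 [2.5y] swap r/2=637/23416: DF=(1 − 637/23416·(0.987100+0.967300+0.948700+0.907500))/(1+637/23416) = 4363/5000 ≈ 0.872600

1 1/2 9871/10000
2 1 9673/10000
3 3/2 9487/10000
4 2 363/400
5 5/2 4363/5000
DF(0.5y) is solved at step 1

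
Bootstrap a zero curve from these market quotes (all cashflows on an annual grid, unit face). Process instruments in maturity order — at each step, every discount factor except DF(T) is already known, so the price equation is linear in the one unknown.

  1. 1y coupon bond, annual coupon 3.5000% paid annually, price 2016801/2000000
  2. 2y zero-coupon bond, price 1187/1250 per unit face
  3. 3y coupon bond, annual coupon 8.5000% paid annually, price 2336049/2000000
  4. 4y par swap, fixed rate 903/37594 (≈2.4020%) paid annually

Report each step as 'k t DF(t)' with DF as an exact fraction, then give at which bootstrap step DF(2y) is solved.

step 1 [1y] bond c/1=7/200: DF=(2016801/2000000 − 7/200·(0))/(1+7/200) = 9743/10000 ≈ 0.974300
step 2 [2y] zero: DF = P = 1187/1250 ≈ 0.949600
step 3 [3y] bond c/1=17/200: DF=(2336049/2000000 − 17/200·(0.974300+0.949600))/(1+17/200) = 4629/5000 ≈ 0.925800
step 4 [4y] swap r/1=903/37594: DF=(1 − 903/37594·(0.974300+0.949600+0.925800))/(1+903/37594) = 9097/10000 ≈ 0.909700

1 1 9743/10000
2 2 1187/1250
3 3 4629/5000
4 4 9097/10000
DF(2y) is solved at step 2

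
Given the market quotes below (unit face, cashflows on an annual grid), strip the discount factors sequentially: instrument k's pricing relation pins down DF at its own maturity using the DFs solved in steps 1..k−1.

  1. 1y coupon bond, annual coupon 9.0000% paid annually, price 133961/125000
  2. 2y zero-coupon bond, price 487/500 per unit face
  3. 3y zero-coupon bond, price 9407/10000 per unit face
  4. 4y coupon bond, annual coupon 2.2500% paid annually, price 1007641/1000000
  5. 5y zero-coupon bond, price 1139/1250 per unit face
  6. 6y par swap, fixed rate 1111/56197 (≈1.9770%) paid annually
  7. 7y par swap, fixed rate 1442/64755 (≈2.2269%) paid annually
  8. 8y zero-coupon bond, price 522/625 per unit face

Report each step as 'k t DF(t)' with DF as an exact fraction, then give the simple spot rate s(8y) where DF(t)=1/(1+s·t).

1 1 1229/1250
2 2 487/500
3 3 9407/10000
4 4 9217/10000
5 5 1139/1250
6 6 8889/10000
7 7 4279/5000
8 8 522/625
s(8y) = (1/(522/625) − 1)/(8) = 103/4176 ≈ 2.4665%

step 1 [1y] bond c/1=9/100: DF=(133961/125000 − 9/100·(0))/(1+9/100) = 1229/1250 ≈ 0.983200
step 2 [2y] zero: DF = P = 487/500 ≈ 0.974000
step 3 [3y] zero: DF = P = 9407/10000 ≈ 0.940700
step 4 [4y] bond c/1=9/400: DF=(1007641/1000000 − 9/400·(0.983200+0.974000+0.940700))/(1+9/400) = 9217/10000 ≈ 0.921700
step 5 [5y] zero: DF = P = 1139/1250 ≈ 0.911200
step 6 [6y] swap r/1=1111/56197: DF=(1 − 1111/56197·(0.983200+0.974000+0.940700+0.921700+0.911200))/(1+1111/56197) = 8889/10000 ≈ 0.888900
step 7 [7y] swap r/1=1442/64755: DF=(1 − 1442/64755·(0.983200+0.974000+0.940700+0.921700+0.911200+0.888900))/(1+1442/64755) = 4279/5000 ≈ 0.855800
step 8 [8y] zero: DF = P = 522/625 ≈ 0.835200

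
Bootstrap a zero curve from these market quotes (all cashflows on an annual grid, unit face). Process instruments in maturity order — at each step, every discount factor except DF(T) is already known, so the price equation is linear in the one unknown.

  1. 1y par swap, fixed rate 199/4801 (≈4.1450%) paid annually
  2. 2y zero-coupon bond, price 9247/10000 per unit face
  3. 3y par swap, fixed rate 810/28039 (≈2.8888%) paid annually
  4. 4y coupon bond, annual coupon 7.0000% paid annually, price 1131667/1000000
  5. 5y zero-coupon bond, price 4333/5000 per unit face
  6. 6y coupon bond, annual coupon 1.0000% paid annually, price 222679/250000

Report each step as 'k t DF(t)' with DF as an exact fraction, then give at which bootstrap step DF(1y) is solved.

step 1 [1y] swap r/1=199/4801: DF=(1 − 199/4801·(0))/(1+199/4801) = 4801/5000 ≈ 0.960200
step 2 [2y] zero: DF = P = 9247/10000 ≈ 0.924700
step 3 [3y] swap r/1=810/28039: DF=(1 − 810/28039·(0.960200+0.924700))/(1+810/28039) = 919/1000 ≈ 0.919000
step 4 [4y] bond c/1=7/100: DF=(1131667/1000000 − 7/100·(0.960200+0.924700+0.919000))/(1+7/100) = 4371/5000 ≈ 0.874200
step 5 [5y] zero: DF = P = 4333/5000 ≈ 0.866600
step 6 [6y] bond c/1=1/100: DF=(222679/250000 − 1/100·(0.960200+0.924700+0.919000+0.874200+0.866600))/(1+1/100) = 8369/10000 ≈ 0.836900

1 1 4801/5000
2 2 9247/10000
3 3 919/1000
4 4 4371/5000
5 5 4333/5000
6 6 8369/10000
DF(1y) is solved at step 1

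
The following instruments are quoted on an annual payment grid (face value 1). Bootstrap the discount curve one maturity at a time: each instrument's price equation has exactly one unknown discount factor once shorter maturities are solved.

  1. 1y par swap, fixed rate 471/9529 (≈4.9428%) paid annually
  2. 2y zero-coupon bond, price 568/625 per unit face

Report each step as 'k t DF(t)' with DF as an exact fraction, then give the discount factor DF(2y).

step 1 [1y] swap r/1=471/9529: DF=(1 − 471/9529·(0))/(1+471/9529) = 9529/10000 ≈ 0.952900
step 2 [2y] zero: DF = P = 568/625 ≈ 0.908800

1 1 9529/10000
2 2 568/625
DF(2y) = 568/625 ≈ 0.908800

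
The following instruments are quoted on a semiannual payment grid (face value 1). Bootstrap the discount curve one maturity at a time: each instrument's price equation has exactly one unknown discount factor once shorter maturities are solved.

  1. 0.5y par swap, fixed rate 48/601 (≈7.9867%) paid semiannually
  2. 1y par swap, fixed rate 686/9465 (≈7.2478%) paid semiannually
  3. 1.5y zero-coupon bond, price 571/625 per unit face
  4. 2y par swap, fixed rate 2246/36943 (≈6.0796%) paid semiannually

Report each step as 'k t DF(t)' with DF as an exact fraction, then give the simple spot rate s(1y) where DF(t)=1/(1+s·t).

step 1 [0.5y] swap r/2=24/601: DF=(1 − 24/601·(0))/(1+24/601) = 601/625 ≈ 0.961600
step 2 [1y] swap r/2=343/9465: DF=(1 − 343/9465·(0.961600))/(1+343/9465) = 4657/5000 ≈ 0.931400
step 3 [1.5y] zero: DF = P = 571/625 ≈ 0.913600
step 4 [2y] swap r/2=1123/36943: DF=(1 − 1123/36943·(0.961600+0.931400+0.913600))/(1+1123/36943) = 8877/10000 ≈ 0.887700

1 1/2 601/625
2 1 4657/5000
3 3/2 571/625
4 2 8877/10000
s(1y) = (1/(4657/5000) − 1)/(1) = 343/4657 ≈ 7.3653%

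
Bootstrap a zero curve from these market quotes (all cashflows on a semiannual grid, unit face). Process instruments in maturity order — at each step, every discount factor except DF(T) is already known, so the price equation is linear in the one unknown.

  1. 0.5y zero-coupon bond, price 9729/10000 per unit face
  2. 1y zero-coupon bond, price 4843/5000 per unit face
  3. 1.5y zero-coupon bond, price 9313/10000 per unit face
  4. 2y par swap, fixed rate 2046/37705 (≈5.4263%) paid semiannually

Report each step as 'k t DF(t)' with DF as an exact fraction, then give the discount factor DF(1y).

1 1/2 9729/10000
2 1 4843/5000
3 3/2 9313/10000
4 2 8977/10000
DF(1y) = 4843/5000 ≈ 0.968600

step 1 [0.5y] zero: DF = P = 9729/10000 ≈ 0.972900
step 2 [1y] zero: DF = P = 4843/5000 ≈ 0.968600
step 3 [1.5y] zero: DF = P = 9313/10000 ≈ 0.931300
step 4 [2y] swap r/2=1023/37705: DF=(1 − 1023/37705·(0.972900+0.968600+0.931300))/(1+1023/37705) = 8977/10000 ≈ 0.897700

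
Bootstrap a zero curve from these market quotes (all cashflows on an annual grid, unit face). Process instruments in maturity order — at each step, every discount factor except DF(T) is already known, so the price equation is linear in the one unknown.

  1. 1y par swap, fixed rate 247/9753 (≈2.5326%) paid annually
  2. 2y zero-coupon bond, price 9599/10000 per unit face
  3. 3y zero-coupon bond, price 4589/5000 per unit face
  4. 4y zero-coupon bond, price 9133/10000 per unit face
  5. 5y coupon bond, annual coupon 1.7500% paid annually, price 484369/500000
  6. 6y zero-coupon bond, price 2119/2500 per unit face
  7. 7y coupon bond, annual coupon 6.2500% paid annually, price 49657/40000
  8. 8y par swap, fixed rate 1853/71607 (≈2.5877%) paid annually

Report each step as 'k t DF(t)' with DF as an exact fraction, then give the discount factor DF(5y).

step 1 [1y] swap r/1=247/9753: DF=(1 − 247/9753·(0))/(1+247/9753) = 9753/10000 ≈ 0.975300
step 2 [2y] zero: DF = P = 9599/10000 ≈ 0.959900
step 3 [3y] zero: DF = P = 4589/5000 ≈ 0.917800
step 4 [4y] zero: DF = P = 9133/10000 ≈ 0.913300
step 5 [5y] bond c/1=7/400: DF=(484369/500000 − 7/400·(0.975300+0.959900+0.917800+0.913300))/(1+7/400) = 8873/10000 ≈ 0.887300
step 6 [6y] zero: DF = P = 2119/2500 ≈ 0.847600
step 7 [7y] bond c/1=1/16: DF=(49657/40000 − 1/16·(0.975300+0.959900+0.917800+0.913300+0.887300+0.847600))/(1+1/16) = 528/625 ≈ 0.844800
step 8 [8y] swap r/1=1853/71607: DF=(1 − 1853/71607·(0.975300+0.959900+0.917800+0.913300+0.887300+0.847600+0.844800))/(1+1853/71607) = 8147/10000 ≈ 0.814700

1 1 9753/10000
2 2 9599/10000
3 3 4589/5000
4 4 9133/10000
5 5 8873/10000
6 6 2119/2500
7 7 528/625
8 8 8147/10000
DF(5y) = 8873/10000 ≈ 0.887300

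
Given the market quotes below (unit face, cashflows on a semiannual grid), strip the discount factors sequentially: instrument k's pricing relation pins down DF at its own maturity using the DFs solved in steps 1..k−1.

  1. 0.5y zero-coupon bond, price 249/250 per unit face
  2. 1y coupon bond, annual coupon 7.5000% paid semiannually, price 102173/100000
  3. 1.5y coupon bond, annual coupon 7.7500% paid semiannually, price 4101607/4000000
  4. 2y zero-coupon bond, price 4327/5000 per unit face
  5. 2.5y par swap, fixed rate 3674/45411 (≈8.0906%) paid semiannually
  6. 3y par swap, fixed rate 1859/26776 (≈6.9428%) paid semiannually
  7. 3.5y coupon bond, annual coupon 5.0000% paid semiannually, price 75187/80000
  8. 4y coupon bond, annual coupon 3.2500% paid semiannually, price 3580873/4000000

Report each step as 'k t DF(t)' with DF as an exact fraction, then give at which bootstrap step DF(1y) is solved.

step 1 [0.5y] zero: DF = P = 249/250 ≈ 0.996000
step 2 [1y] bond c/2=3/80: DF=(102173/100000 − 3/80·(0.996000))/(1+3/80) = 593/625 ≈ 0.948800
step 3 [1.5y] bond c/2=31/800: DF=(4101607/4000000 − 31/800·(0.996000+0.948800))/(1+31/800) = 4573/5000 ≈ 0.914600
step 4 [2y] zero: DF = P = 4327/5000 ≈ 0.865400
step 5 [2.5y] swap r/2=1837/45411: DF=(1 − 1837/45411·(0.996000+0.948800+0.914600+0.865400))/(1+1837/45411) = 8163/10000 ≈ 0.816300
step 6 [3y] swap r/2=1859/53552: DF=(1 − 1859/53552·(0.996000+0.948800+0.914600+0.865400+0.816300))/(1+1859/53552) = 8141/10000 ≈ 0.814100
step 7 [3.5y] bond c/2=1/40: DF=(75187/80000 − 1/40·(0.996000+0.948800+0.914600+0.865400+0.816300+0.814100))/(1+1/40) = 7863/10000 ≈ 0.786300
step 8 [4y] bond c/2=13/800: DF=(3580873/4000000 − 13/800·(0.996000+0.948800+0.914600+0.865400+0.816300+0.814100+0.786300))/(1+13/800) = 7827/10000 ≈ 0.782700

1 1/2 249/250
2 1 593/625
3 3/2 4573/5000
4 2 4327/5000
5 5/2 8163/10000
6 3 8141/10000
7 7/2 7863/10000
8 4 7827/10000
DF(1y) is solved at step 2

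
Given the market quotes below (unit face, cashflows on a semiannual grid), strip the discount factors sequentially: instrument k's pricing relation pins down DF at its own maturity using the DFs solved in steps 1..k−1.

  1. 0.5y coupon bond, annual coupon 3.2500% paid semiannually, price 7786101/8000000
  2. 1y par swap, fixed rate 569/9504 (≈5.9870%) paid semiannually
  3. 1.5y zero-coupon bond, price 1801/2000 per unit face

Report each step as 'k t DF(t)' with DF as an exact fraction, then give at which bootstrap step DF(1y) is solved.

1 1/2 9577/10000
2 1 9431/10000
3 3/2 1801/2000
DF(1y) is solved at step 2

step 1 [0.5y] bond c/2=13/800: DF=(7786101/8000000 − 13/800·(0))/(1+13/800) = 9577/10000 ≈ 0.957700
step 2 [1y] swap r/2=569/19008: DF=(1 − 569/19008·(0.957700))/(1+569/19008) = 9431/10000 ≈ 0.943100
step 3 [1.5y] zero: DF = P = 1801/2000 ≈ 0.900500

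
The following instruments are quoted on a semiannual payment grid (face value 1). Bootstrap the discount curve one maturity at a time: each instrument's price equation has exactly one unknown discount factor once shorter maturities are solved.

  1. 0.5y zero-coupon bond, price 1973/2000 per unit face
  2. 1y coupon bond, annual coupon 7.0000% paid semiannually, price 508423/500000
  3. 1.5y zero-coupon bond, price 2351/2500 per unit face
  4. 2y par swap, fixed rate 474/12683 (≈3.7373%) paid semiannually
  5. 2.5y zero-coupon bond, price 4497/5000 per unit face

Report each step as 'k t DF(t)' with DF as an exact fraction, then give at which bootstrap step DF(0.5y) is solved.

1 1/2 1973/2000
2 1 9491/10000
3 3/2 2351/2500
4 2 9289/10000
5 5/2 4497/5000
DF(0.5y) is solved at step 1

step 1 [0.5y] zero: DF = P = 1973/2000 ≈ 0.986500
step 2 [1y] bond c/2=7/200: DF=(508423/500000 − 7/200·(0.986500))/(1+7/200) = 9491/10000 ≈ 0.949100
step 3 [1.5y] zero: DF = P = 2351/2500 ≈ 0.940400
step 4 [2y] swap r/2=237/12683: DF=(1 − 237/12683·(0.986500+0.949100+0.940400))/(1+237/12683) = 9289/10000 ≈ 0.928900
step 5 [2.5y] zero: DF = P = 4497/5000 ≈ 0.899400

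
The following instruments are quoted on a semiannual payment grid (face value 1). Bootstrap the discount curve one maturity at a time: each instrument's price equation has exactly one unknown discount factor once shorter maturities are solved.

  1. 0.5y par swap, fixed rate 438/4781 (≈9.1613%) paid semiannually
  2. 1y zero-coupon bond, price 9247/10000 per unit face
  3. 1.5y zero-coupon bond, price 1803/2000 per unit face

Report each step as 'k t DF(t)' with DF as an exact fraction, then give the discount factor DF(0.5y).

1 1/2 4781/5000
2 1 9247/10000
3 3/2 1803/2000
DF(0.5y) = 4781/5000 ≈ 0.956200

step 1 [0.5y] swap r/2=219/4781: DF=(1 − 219/4781·(0))/(1+219/4781) = 4781/5000 ≈ 0.956200
step 2 [1y] zero: DF = P = 9247/10000 ≈ 0.924700
step 3 [1.5y] zero: DF = P = 1803/2000 ≈ 0.901500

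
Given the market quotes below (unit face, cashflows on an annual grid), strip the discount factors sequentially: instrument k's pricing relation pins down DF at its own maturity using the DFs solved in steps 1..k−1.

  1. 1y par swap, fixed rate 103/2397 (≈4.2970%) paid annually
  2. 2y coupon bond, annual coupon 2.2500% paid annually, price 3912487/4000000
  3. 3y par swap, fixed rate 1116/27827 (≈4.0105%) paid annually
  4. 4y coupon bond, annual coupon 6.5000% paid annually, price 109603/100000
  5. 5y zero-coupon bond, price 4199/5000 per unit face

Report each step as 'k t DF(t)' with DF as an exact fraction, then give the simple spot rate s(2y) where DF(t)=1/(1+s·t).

step 1 [1y] swap r/1=103/2397: DF=(1 − 103/2397·(0))/(1+103/2397) = 2397/2500 ≈ 0.958800
step 2 [2y] bond c/1=9/400: DF=(3912487/4000000 − 9/400·(0.958800))/(1+9/400) = 1871/2000 ≈ 0.935500
step 3 [3y] swap r/1=1116/27827: DF=(1 − 1116/27827·(0.958800+0.935500))/(1+1116/27827) = 2221/2500 ≈ 0.888400
step 4 [4y] bond c/1=13/200: DF=(109603/100000 − 13/200·(0.958800+0.935500+0.888400))/(1+13/200) = 8593/10000 ≈ 0.859300
step 5 [5y] zero: DF = P = 4199/5000 ≈ 0.839800

1 1 2397/2500
2 2 1871/2000
3 3 2221/2500
4 4 8593/10000
5 5 4199/5000
s(2y) = (1/(1871/2000) − 1)/(2) = 129/3742 ≈ 3.4474%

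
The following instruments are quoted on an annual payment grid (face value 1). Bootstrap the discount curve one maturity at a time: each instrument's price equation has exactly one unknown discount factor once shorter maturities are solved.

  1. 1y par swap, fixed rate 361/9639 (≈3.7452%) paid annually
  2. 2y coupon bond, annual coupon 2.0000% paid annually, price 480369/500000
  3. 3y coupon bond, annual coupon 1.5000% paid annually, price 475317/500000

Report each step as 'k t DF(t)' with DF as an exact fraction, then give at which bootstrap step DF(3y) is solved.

step 1 [1y] swap r/1=361/9639: DF=(1 − 361/9639·(0))/(1+361/9639) = 9639/10000 ≈ 0.963900
step 2 [2y] bond c/1=1/50: DF=(480369/500000 − 1/50·(0.963900))/(1+1/50) = 923/1000 ≈ 0.923000
step 3 [3y] bond c/1=3/200: DF=(475317/500000 − 3/200·(0.963900+0.923000))/(1+3/200) = 9087/10000 ≈ 0.908700

1 1 9639/10000
2 2 923/1000
3 3 9087/10000
DF(3y) is solved at step 3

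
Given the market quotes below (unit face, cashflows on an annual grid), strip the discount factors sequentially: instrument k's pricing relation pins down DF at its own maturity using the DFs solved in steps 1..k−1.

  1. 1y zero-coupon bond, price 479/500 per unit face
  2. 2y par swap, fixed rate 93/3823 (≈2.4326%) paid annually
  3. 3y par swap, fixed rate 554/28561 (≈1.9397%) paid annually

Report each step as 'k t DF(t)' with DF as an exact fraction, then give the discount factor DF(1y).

1 1 479/500
2 2 1907/2000
3 3 4723/5000
DF(1y) = 479/500 ≈ 0.958000

step 1 [1y] zero: DF = P = 479/500 ≈ 0.958000
step 2 [2y] swap r/1=93/3823: DF=(1 − 93/3823·(0.958000))/(1+93/3823) = 1907/2000 ≈ 0.953500
step 3 [3y] swap r/1=554/28561: DF=(1 − 554/28561·(0.958000+0.953500))/(1+554/28561) = 4723/5000 ≈ 0.944600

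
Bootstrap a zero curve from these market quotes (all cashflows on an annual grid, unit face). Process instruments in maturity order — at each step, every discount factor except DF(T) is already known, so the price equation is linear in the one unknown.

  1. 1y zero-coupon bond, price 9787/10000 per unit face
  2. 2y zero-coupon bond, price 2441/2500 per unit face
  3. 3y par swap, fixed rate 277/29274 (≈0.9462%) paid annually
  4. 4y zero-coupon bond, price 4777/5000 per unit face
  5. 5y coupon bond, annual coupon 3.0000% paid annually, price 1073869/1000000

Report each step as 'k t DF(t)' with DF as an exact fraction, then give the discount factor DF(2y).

1 1 9787/10000
2 2 2441/2500
3 3 9723/10000
4 4 4777/5000
5 5 1859/2000
DF(2y) = 2441/2500 ≈ 0.976400

step 1 [1y] zero: DF = P = 9787/10000 ≈ 0.978700
step 2 [2y] zero: DF = P = 2441/2500 ≈ 0.976400
step 3 [3y] swap r/1=277/29274: DF=(1 − 277/29274·(0.978700+0.976400))/(1+277/29274) = 9723/10000 ≈ 0.972300
step 4 [4y] zero: DF = P = 4777/5000 ≈ 0.955400
step 5 [5y] bond c/1=3/100: DF=(1073869/1000000 − 3/100·(0.978700+0.976400+0.972300+0.955400))/(1+3/100) = 1859/2000 ≈ 0.929500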